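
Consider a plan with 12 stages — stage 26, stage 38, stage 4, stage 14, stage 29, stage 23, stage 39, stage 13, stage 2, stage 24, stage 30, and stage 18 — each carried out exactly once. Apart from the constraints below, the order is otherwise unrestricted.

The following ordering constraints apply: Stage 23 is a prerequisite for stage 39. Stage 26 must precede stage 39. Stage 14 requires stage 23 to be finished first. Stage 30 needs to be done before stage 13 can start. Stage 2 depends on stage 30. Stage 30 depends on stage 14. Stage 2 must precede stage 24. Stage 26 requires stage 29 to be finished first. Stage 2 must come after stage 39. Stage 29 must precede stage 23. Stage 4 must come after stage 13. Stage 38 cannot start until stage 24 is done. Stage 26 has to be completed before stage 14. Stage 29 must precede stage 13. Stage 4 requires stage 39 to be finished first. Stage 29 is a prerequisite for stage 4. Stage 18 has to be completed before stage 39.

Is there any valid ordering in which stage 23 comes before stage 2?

Stage 23 is actually forced before stage 2 by the constraints, so certainly some valid ordering has stage 23 first.

Yes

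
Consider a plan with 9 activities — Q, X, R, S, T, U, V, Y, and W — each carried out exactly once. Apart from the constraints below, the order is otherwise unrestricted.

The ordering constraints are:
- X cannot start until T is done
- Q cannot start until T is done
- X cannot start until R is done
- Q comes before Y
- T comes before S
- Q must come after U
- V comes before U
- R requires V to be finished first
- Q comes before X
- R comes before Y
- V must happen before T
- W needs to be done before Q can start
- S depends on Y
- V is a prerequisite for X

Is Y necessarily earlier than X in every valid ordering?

No

Nothing in the constraints links Y and X; they are unordered relative to each other.
A valid ordering placing X before Y exists, so the answer is no.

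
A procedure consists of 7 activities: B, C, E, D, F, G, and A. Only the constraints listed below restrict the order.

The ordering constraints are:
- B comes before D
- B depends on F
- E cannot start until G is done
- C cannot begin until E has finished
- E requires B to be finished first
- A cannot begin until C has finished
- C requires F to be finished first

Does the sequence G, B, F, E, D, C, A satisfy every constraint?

No

In the proposed order, B appears before F.
Since F is required before B, the ordering is invalid.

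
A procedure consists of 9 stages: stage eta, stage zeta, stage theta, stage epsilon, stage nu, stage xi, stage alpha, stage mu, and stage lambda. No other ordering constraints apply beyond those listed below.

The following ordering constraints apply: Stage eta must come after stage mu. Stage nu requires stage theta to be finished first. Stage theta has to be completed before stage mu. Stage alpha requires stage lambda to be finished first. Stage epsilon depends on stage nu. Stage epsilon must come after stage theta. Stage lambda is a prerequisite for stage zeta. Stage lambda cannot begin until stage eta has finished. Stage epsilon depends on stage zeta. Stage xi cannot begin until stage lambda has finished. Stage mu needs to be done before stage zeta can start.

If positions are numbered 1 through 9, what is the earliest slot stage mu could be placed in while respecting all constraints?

The only stage forced before stage mu (directly or transitively) is stage theta.
With 1 mandatory predecessor, the earliest stage mu can sit is position 1+1 = 2, and placing just that one first achieves it.

2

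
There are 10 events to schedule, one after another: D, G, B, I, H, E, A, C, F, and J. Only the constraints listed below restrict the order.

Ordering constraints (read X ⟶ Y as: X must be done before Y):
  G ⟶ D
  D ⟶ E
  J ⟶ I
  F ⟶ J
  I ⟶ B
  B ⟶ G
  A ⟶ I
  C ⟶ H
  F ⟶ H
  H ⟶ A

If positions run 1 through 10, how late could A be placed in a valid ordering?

Every event that must follow A has to come after it. Tracing all chains starting from A, those events are: D, G, B, I, E — 5 in total.
So at least 5 events follow A, putting A no later than position 5. That position is achievable by scheduling everything else first.

5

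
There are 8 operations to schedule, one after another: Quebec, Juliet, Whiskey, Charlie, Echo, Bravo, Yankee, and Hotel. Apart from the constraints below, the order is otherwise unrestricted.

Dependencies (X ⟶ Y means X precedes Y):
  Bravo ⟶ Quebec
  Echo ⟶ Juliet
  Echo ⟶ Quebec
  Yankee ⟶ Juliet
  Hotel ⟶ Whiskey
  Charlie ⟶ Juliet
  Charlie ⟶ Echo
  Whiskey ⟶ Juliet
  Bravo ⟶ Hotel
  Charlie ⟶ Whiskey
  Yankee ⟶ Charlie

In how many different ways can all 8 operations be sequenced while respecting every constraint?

46

The operations with no prerequisites are Bravo, Yankee; any of them can be placed first.
Enumerating by repeatedly choosing an available operation (one whose prerequisites are all placed) gives 46 distinct complete orderings.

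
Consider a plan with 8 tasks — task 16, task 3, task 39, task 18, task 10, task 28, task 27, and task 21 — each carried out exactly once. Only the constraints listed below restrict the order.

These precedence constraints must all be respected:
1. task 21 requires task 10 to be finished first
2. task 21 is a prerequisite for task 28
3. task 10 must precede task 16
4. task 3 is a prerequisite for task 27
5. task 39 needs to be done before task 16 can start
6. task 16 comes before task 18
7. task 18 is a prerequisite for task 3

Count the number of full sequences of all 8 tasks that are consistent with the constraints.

The tasks with no prerequisites are task 39, task 10; any of them can be placed first.
Enumerating by repeatedly choosing an available task (one whose prerequisites are all placed) gives 36 distinct complete orderings.

36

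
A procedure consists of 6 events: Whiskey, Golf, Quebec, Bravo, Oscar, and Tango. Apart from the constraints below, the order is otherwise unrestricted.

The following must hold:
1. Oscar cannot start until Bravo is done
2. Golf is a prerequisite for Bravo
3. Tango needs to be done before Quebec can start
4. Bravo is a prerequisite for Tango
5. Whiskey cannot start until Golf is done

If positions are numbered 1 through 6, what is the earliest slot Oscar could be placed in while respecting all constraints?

Working backwards through the constraints from Oscar, its full set of required predecessors is Golf, Bravo — 2 of them.
So at minimum 2 events come before Oscar, putting Oscar no earlier than position 3. That position is achievable by scheduling exactly those predecessors first.

3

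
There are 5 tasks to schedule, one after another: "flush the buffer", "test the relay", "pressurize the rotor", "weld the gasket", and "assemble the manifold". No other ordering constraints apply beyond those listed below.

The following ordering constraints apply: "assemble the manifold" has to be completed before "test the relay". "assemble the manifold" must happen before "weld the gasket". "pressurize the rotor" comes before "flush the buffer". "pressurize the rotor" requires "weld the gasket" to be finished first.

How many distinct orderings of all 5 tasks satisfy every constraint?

"assemble the manifold" is the only task with nothing required before it, so every ordering starts there.
Counting all ways to extend the partial order to a total order gives 4.

4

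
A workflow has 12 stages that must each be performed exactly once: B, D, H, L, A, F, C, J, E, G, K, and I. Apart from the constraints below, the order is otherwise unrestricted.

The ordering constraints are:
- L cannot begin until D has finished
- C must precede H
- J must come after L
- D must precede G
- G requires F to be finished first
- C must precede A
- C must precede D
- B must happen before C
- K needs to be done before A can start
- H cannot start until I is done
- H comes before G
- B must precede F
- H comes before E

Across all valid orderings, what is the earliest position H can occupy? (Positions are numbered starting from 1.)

The stages that are forced before H, directly or transitively, are B, C, I. That's 3 stages.
So at minimum 3 stages come before H, putting H no earlier than position 4. That position is achievable by scheduling exactly those predecessors first.

4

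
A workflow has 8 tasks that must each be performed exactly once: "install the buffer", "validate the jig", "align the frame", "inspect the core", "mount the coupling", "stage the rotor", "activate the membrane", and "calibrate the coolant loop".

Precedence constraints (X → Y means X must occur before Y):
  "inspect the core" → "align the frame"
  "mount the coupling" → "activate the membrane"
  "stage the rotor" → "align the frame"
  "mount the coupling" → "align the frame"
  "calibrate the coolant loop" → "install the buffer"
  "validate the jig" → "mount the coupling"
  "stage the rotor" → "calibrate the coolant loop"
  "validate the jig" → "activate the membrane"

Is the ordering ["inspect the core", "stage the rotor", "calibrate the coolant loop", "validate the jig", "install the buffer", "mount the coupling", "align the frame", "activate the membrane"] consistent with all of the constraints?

Checking each listed constraint against this order: for instance, "inspect the core" is in position 1 and "align the frame" in position 7, so that constraint holds — and the remaining constraints check out the same way.

Yes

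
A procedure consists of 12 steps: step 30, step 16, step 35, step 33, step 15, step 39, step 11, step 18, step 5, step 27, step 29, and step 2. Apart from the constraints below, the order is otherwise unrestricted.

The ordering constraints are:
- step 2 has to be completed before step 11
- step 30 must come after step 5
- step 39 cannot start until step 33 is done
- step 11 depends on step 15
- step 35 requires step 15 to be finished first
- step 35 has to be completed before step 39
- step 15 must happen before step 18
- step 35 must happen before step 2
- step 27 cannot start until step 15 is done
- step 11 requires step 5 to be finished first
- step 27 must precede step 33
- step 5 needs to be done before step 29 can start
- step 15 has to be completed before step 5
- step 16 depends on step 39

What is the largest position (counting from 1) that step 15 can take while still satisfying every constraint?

Following every chain forward from step 15, the steps that must come later are step 30, step 16, step 35, step 33, step 39, step 11, step 18, step 5, step 27, step 29, step 2 — 11 of them.
With 11 mandatory successors out of 12 steps total, the latest slot for step 15 is 12−11 = 1, and it's reachable by doing all non-successors before step 15.

1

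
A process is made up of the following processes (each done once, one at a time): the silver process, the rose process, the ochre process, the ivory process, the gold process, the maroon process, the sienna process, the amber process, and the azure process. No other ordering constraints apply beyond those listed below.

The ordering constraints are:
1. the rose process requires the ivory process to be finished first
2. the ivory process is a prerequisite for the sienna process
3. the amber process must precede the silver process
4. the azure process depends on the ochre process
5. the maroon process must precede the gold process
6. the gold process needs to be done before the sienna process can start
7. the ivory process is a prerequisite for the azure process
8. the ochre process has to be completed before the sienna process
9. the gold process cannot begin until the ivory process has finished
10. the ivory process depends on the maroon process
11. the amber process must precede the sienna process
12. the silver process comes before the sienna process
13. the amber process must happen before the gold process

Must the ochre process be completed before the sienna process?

Following the dependencies: the ochre process → the sienna process.
That forces the ochre process before the sienna process in every valid schedule.

Yes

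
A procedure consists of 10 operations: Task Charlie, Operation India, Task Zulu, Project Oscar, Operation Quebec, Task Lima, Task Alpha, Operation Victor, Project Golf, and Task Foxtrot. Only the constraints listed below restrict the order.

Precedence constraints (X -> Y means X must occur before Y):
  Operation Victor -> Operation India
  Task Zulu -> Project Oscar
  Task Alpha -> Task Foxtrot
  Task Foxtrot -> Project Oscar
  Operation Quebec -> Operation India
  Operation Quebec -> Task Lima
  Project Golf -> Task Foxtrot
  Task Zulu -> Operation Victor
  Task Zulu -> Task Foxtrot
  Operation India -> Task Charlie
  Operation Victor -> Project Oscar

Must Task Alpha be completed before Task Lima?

No

Task Alpha and Task Lima are not related by any chain of constraints.
There exist valid orderings with Task Lima before Task Alpha, so Task Alpha is not required to come first.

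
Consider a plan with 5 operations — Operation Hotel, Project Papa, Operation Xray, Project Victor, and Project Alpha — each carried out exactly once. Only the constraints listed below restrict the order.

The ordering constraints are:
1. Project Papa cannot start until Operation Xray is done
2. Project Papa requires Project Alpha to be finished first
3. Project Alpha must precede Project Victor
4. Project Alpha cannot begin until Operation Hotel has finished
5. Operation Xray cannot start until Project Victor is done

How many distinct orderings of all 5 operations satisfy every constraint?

1

Operation Hotel is the only operation with nothing required before it, so every ordering starts there.
Every operation is then forced in turn, so only 1 complete ordering is consistent with the constraints.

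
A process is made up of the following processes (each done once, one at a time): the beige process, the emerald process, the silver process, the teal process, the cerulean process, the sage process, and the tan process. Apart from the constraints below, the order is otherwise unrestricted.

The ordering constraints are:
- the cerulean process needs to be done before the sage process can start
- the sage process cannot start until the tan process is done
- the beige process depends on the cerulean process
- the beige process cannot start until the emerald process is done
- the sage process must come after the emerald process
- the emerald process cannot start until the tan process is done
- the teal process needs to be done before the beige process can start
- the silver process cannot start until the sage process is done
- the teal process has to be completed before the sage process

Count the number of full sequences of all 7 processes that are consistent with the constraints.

36

3 processes have no prerequisites (the teal process, the cerulean process, the tan process), so any of them could come first.
Enumerating by repeatedly choosing an available process (one whose prerequisites are all placed) gives 36 distinct complete orderings.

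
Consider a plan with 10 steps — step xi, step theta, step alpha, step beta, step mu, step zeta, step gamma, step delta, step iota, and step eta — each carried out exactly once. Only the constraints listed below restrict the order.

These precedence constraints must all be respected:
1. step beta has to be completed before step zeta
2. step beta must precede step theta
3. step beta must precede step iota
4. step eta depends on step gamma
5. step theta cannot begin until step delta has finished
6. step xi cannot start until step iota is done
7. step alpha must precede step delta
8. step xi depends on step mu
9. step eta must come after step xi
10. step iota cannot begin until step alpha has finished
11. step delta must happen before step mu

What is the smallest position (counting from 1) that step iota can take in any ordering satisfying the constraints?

Every step that must precede step iota has to come before it. Tracing all chains that end at step iota, those steps are: step alpha, step beta — 2 in total.
So at minimum 2 steps come before step iota, putting step iota no earlier than position 3. That position is achievable by scheduling exactly those predecessors first.

3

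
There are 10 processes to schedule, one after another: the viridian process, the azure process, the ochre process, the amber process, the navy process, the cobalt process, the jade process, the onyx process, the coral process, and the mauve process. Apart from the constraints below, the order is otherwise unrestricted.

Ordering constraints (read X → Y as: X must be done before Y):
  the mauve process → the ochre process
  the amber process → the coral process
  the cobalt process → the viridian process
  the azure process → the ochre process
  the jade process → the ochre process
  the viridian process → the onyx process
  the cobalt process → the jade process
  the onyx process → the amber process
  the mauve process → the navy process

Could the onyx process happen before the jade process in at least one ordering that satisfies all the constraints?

No chain of constraints runs from the jade process to the onyx process, so the jade process is not required to come first.
That means at least one valid schedule has the onyx process before the jade process.

Yes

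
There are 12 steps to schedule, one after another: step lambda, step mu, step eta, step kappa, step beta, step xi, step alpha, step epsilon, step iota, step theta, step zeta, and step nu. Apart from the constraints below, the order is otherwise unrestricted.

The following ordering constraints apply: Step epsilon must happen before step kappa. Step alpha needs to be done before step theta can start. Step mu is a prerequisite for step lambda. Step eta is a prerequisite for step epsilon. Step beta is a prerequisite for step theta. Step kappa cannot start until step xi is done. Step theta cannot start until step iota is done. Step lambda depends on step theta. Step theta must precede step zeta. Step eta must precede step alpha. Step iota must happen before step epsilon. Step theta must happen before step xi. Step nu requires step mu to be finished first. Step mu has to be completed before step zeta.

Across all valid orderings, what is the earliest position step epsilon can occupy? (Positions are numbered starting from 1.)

3

Every step that must precede step epsilon has to come before it. Tracing all chains that end at step epsilon, those steps are: step eta, step iota — 2 in total.
So at minimum 2 steps come before step epsilon, putting step epsilon no earlier than position 3. That position is achievable by scheduling exactly those predecessors first.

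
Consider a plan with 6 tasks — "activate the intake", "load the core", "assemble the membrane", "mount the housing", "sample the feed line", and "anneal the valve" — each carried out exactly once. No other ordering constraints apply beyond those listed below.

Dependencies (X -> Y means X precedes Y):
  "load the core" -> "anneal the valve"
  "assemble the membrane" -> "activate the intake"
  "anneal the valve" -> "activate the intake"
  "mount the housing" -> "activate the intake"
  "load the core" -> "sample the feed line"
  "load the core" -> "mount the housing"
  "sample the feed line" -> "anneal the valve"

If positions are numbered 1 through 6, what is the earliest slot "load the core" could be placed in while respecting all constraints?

"load the core" has no prerequisites at all, so it can go in position 1.

1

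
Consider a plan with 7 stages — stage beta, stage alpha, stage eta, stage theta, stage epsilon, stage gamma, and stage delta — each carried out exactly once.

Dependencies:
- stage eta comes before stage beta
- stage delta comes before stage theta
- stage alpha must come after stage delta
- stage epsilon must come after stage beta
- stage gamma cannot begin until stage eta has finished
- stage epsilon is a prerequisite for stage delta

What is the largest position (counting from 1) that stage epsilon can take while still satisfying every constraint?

4

Every stage that must follow stage epsilon has to come after it. Tracing all chains starting from stage epsilon, those stages are: stage alpha, stage theta, stage delta — 3 in total.
So at least 3 stages follow stage epsilon, putting stage epsilon no later than position 4. That position is achievable by scheduling everything else first.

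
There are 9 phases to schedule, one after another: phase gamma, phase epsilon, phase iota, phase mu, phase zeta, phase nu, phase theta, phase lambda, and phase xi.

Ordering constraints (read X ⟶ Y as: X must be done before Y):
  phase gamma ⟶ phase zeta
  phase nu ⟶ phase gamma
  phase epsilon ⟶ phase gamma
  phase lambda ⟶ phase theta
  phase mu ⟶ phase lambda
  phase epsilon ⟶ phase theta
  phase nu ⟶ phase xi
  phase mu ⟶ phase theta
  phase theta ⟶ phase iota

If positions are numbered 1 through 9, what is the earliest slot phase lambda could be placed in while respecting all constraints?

2

The only phase forced before phase lambda (directly or transitively) is phase mu.
So at minimum 1 phase comes before phase lambda, putting phase lambda no earlier than position 2. That position is achievable by scheduling exactly that predecessor first.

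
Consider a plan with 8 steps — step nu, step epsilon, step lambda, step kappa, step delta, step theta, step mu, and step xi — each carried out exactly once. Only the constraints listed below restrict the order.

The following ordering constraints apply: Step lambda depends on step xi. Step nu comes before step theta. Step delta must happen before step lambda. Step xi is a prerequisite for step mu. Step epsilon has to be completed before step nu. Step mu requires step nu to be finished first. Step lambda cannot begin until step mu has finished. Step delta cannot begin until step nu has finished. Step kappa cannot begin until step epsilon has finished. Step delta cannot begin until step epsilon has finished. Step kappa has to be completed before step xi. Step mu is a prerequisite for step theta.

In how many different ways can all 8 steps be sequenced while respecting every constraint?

21

Step epsilon is the only step with nothing required before it, so every ordering starts there.
Enumerating by repeatedly choosing an available step (one whose prerequisites are all placed) gives 21 distinct complete orderings.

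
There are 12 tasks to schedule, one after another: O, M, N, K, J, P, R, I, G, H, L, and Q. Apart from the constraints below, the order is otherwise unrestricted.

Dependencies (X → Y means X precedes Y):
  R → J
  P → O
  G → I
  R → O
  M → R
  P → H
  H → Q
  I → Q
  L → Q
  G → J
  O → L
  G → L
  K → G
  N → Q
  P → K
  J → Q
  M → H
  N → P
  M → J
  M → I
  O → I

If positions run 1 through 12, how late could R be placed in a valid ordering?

7

Following every chain forward from R, the tasks that must come later are O, J, I, L, Q — 5 of them.
With 5 mandatory successors out of 12 tasks total, the latest slot for R is 12−5 = 7, and it's reachable by doing all non-successors before R.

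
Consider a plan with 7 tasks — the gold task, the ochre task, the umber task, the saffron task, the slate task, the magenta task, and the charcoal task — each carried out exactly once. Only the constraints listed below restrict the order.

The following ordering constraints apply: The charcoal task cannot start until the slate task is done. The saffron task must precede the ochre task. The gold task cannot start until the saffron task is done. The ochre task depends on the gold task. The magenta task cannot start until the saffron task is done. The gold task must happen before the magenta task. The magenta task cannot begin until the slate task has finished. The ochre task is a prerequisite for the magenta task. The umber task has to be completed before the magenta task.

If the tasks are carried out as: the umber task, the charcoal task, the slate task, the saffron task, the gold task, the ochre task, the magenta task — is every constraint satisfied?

No

Here the slate task comes after the charcoal task.
Since the slate task is required before the charcoal task, the ordering is invalid.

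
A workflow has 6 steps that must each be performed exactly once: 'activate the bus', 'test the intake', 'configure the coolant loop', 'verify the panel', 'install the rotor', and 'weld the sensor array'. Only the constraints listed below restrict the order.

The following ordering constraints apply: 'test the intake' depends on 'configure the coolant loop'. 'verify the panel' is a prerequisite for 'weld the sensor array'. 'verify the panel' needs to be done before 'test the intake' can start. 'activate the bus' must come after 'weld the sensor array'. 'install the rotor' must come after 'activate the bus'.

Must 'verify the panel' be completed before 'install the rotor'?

Chaining the stated constraints: 'verify the panel' → 'weld the sensor array' → 'activate the bus' → 'install the rotor'.
Hence 'verify the panel' necessarily comes before 'install the rotor'.

Yes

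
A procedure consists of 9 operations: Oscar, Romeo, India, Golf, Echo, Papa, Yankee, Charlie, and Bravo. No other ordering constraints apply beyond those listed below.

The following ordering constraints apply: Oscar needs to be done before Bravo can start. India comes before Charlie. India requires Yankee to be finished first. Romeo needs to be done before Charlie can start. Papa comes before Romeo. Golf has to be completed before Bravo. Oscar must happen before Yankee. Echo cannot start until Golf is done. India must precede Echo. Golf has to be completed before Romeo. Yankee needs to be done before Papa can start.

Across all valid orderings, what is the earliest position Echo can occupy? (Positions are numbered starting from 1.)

Every operation that must precede Echo has to come before it. Tracing all chains that end at Echo, those operations are: Oscar, India, Golf, Yankee — 4 in total.
With 4 mandatory predecessors, the earliest Echo can sit is position 4+1 = 5, and placing just those 4 first achieves it.

5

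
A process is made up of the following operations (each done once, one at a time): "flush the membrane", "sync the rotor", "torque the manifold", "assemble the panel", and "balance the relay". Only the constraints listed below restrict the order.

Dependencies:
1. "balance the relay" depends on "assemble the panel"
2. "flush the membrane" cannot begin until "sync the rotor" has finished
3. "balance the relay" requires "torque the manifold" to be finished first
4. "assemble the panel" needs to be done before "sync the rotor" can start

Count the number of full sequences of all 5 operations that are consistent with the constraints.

The operations with no prerequisites are "torque the manifold", "assemble the panel"; any of them can be placed first.
Enumerating by repeatedly choosing an available operation (one whose prerequisites are all placed) gives 9 distinct complete orderings.

9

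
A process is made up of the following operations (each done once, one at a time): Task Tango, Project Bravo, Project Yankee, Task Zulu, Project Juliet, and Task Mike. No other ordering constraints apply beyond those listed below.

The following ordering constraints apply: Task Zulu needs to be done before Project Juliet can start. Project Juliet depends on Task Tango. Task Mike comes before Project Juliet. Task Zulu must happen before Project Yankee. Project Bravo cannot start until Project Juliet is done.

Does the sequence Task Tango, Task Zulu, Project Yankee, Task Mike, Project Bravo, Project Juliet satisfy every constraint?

In the proposed order, Project Bravo appears before Project Juliet.
That contradicts the constraint that Project Juliet must precede Project Bravo.

No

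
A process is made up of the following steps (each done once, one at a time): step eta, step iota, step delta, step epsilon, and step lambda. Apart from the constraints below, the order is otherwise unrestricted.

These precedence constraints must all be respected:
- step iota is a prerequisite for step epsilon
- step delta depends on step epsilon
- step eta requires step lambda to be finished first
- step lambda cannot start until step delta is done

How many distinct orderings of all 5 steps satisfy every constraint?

Only step iota has no prerequisites, so it must go first.
Continuing from there, at each step only one step has all its prerequisites placed, so the ordering is fully determined — there is exactly 1.

1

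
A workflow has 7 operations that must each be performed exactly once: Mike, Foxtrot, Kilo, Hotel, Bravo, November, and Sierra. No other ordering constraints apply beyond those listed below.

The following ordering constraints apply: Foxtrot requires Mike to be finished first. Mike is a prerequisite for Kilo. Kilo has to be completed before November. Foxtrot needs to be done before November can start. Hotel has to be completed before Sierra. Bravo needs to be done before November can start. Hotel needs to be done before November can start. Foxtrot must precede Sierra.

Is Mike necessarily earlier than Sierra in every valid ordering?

Yes

Tracing the constraints gives a chain: Mike → Foxtrot → Sierra.
So Mike must precede Sierra in any valid ordering.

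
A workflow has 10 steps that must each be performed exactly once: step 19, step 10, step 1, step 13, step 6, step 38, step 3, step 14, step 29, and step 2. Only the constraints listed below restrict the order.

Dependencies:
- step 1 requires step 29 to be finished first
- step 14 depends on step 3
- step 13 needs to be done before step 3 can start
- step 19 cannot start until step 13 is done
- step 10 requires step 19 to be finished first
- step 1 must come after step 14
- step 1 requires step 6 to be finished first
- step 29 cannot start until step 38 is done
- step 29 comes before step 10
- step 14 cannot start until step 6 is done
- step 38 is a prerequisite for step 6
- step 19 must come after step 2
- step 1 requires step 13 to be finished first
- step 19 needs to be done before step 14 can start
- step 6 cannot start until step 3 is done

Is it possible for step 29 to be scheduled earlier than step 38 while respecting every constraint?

No

There is a dependency chain step 38 → step 29, so step 29 always comes after step 38.
So no valid ordering can have step 29 before step 38.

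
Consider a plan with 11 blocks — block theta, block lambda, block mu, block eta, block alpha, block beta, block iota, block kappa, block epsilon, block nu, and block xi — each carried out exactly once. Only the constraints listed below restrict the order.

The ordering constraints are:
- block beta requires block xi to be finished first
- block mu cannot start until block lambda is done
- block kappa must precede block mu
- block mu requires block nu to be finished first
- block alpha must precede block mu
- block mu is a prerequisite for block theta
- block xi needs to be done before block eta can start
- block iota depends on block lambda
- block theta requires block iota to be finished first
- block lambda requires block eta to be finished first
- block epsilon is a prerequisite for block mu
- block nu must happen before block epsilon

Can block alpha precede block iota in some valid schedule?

Yes

The constraints leave block alpha and block iota unordered relative to each other; nothing requires block iota earlier.
So a valid ordering placing block alpha earlier than block iota exists.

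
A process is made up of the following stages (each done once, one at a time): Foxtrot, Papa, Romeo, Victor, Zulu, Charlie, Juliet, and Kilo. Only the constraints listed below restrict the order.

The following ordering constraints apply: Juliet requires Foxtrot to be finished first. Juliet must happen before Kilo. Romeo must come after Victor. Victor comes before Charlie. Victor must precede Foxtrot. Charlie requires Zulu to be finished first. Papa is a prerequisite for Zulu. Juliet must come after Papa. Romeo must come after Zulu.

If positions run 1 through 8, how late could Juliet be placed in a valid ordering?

The only stage forced after Juliet (directly or by a chain) is Kilo.
With 1 mandatory successor out of 8 stages total, the latest slot for Juliet is 8−1 = 7, and it's reachable by doing all non-successors before Juliet.

7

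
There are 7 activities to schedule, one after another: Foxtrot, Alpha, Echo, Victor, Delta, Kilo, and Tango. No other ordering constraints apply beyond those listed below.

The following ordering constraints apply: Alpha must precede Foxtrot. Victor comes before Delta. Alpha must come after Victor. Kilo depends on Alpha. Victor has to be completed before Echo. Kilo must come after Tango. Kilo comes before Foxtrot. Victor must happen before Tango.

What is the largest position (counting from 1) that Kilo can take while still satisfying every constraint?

Following the constraints forward from Kilo, its only required successor is Foxtrot.
With 1 mandatory successor out of 7 activities total, the latest slot for Kilo is 7−1 = 6, and it's reachable by doing all non-successors before Kilo.

6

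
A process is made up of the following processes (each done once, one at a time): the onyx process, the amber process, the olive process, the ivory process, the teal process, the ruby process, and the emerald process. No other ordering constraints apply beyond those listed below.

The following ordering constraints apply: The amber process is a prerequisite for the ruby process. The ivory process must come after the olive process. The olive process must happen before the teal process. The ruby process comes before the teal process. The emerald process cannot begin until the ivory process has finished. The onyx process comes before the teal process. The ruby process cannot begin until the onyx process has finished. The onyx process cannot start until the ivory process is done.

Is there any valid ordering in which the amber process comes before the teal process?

Yes

Every valid ordering already has the amber process before the teal process (the constraints require it), so in particular at least one does.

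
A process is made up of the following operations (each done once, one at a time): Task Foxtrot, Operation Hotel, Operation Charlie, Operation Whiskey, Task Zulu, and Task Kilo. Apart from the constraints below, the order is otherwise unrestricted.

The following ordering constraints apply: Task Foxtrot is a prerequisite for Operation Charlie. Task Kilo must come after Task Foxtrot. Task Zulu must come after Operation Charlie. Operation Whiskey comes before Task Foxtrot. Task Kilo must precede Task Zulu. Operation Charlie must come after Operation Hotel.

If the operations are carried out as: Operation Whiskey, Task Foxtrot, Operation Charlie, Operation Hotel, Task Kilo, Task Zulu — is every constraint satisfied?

No

The sequence places Operation Charlie ahead of Operation Hotel.
Since Operation Hotel is required before Operation Charlie, the ordering is invalid.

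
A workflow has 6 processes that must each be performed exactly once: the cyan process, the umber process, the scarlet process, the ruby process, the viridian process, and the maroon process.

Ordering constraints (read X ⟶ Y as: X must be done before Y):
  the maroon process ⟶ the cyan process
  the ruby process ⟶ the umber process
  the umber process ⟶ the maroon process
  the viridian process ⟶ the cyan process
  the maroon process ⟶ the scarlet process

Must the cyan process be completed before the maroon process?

The constraints actually force the maroon process before the cyan process (via the maroon process → the cyan process), not the other way around.
So the cyan process never precedes the maroon process.

No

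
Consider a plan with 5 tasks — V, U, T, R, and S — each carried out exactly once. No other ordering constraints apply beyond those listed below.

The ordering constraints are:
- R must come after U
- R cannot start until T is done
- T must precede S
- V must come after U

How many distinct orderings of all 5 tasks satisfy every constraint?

2 tasks have no prerequisites (U, T), so any of them could come first.
Enumerating by repeatedly choosing an available task (one whose prerequisites are all placed) gives 16 distinct complete orderings.

16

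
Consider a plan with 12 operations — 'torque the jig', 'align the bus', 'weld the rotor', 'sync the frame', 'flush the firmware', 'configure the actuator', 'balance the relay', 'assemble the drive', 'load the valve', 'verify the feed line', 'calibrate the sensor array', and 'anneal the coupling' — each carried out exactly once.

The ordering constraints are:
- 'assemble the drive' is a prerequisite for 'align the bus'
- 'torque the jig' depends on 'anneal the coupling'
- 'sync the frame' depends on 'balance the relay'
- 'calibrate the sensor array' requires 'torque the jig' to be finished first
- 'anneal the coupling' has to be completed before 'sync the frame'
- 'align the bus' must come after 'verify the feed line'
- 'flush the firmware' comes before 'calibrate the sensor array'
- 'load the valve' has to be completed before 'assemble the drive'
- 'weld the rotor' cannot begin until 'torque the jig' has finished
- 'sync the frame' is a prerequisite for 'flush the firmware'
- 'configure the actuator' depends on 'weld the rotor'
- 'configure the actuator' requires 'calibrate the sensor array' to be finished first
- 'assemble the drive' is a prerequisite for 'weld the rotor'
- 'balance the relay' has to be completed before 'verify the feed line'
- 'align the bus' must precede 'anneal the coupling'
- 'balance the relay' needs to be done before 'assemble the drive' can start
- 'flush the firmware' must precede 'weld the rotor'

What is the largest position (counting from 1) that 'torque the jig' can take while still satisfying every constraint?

Following every chain forward from 'torque the jig', the operations that must come later are 'weld the rotor', 'configure the actuator', 'calibrate the sensor array' — 3 of them.
So at least 3 operations follow 'torque the jig', putting 'torque the jig' no later than position 9. That position is achievable by scheduling everything else first.

9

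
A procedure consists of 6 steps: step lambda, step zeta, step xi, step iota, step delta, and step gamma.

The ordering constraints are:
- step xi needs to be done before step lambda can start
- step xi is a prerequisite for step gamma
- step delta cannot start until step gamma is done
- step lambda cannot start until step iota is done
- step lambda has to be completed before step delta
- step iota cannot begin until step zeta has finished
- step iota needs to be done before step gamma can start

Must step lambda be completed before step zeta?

No

There is a chain step zeta → step iota → step lambda, which puts step zeta before step lambda.
So step lambda does not have to come before step zeta — it cannot.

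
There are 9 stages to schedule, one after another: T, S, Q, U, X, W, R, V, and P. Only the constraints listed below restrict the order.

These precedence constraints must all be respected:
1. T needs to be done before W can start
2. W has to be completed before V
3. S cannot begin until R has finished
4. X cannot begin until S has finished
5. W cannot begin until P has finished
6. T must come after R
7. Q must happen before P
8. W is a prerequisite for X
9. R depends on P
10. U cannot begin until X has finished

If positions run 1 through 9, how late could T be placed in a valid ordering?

Following every chain forward from T, the stages that must come later are U, X, W, V — 4 of them.
So at least 4 stages follow T, putting T no later than position 5. That position is achievable by scheduling everything else first.

5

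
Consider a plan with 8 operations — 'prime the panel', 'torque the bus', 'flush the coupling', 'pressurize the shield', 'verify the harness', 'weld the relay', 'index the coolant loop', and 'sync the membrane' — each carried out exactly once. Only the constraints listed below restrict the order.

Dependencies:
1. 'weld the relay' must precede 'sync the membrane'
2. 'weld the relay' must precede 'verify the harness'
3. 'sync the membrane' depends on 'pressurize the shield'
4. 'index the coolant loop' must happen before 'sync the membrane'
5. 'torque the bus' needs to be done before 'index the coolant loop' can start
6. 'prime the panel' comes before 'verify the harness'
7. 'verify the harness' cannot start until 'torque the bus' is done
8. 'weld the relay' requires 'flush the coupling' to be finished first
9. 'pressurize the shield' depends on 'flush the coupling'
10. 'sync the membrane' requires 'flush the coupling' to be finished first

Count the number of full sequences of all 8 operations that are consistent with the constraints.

354

The operations with no prerequisites are 'prime the panel', 'torque the bus', 'flush the coupling'; any of them can be placed first.
Systematically extending each partial ordering one operation at a time and counting, there are 354 complete orderings.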